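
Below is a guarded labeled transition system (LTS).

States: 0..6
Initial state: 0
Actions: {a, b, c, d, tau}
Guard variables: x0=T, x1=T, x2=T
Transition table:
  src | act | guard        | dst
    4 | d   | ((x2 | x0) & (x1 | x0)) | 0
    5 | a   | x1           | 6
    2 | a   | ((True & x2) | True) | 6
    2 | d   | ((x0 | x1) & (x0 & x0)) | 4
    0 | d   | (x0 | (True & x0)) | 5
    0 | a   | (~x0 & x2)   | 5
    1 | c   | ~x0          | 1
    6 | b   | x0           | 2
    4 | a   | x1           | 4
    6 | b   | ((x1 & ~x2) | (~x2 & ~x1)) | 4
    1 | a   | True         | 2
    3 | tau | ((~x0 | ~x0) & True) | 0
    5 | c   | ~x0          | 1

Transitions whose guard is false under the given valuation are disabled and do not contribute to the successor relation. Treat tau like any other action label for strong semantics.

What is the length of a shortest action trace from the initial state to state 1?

Breadth-first toward 1:
  depth 0: {0}
  depth 1: {5}
  depth 2: {6}
  depth 3: {2}
  depth 4: {4}
1 never appears.

Answer: UNREACHABLE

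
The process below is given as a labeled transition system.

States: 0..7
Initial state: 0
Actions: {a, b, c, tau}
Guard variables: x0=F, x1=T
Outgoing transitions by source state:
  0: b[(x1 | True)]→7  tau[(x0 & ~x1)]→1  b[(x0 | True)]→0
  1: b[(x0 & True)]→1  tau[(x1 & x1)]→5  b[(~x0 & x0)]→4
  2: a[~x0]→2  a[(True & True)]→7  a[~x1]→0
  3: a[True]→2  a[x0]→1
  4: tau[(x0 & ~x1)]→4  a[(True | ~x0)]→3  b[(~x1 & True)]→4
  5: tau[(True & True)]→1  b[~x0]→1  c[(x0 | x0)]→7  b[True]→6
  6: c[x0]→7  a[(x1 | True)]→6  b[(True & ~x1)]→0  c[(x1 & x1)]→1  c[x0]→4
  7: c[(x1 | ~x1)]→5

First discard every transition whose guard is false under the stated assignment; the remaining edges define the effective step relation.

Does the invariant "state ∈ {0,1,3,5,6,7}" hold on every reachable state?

Answer: INVARIANT HOLDS

Trace:
Inv-set: {0,1,3,5,6,7}
Reachable = {0,1,5,6,7}
  0: safe
  1: safe
  5: safe
  6: safe
  7: safe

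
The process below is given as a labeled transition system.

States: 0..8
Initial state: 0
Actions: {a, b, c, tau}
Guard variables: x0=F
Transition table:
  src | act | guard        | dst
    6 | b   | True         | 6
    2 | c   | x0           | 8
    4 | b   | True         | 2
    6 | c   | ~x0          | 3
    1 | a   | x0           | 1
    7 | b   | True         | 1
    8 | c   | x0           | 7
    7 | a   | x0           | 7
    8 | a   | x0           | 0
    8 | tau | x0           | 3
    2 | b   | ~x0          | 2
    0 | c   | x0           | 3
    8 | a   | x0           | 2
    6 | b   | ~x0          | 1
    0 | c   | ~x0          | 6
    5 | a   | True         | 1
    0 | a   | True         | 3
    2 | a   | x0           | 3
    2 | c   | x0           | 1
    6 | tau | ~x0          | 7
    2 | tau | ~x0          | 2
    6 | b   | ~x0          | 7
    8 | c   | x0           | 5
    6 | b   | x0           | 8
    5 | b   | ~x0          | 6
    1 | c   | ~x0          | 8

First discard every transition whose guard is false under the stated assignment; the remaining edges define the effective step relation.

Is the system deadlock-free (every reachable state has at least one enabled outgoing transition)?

Reach set: {0,1,3,6,7,8}
  0: a→3  c→6  [2 out]
  1: c→8  [1 out]
  3: ∅  [STUCK]
  6: b→1  b→6  b→7  c→3  tau→7  [5 out]
  7: b→1  [1 out]
  8: ∅  [STUCK]
witness 3: a

Answer: DEADLOCK at state 3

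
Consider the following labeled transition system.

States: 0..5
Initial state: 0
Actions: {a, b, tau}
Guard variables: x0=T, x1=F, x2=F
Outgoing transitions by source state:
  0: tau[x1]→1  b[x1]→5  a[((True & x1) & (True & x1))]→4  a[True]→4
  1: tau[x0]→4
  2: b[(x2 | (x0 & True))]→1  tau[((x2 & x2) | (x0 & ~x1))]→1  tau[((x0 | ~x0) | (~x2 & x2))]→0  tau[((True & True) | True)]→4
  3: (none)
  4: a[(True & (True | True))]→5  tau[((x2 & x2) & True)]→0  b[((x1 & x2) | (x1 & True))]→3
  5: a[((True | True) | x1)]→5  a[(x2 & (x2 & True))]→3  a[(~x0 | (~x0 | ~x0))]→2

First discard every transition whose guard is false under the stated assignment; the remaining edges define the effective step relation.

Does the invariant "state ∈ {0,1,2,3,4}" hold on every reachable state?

Inv-set: {0,1,2,3,4}
R = {0,4,5}
  0: safe
  4: safe
  5: ✗ unsafe
witness against invariant: a·a → 5

Answer: INVARIANT VIOLATED at state 5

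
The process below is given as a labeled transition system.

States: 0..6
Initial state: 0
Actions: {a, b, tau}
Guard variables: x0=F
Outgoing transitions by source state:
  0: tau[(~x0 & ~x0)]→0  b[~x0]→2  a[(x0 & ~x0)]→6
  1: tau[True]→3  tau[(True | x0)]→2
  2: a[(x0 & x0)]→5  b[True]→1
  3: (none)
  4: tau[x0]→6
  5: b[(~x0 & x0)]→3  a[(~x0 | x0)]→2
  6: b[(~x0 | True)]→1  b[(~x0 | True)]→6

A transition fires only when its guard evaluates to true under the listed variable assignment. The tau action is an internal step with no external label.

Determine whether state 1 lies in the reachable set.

8 transition(s) survive guard evaluation.
Layer 0: {0}
Layer 1: {2}  total {0,2}
Layer 2: {1}  total {0,1,2}
Layer 3: {3}  total {0,1,2,3}
Reachable = {0,1,2,3}
trace reaching 1: b·b

Answer: REACHABLE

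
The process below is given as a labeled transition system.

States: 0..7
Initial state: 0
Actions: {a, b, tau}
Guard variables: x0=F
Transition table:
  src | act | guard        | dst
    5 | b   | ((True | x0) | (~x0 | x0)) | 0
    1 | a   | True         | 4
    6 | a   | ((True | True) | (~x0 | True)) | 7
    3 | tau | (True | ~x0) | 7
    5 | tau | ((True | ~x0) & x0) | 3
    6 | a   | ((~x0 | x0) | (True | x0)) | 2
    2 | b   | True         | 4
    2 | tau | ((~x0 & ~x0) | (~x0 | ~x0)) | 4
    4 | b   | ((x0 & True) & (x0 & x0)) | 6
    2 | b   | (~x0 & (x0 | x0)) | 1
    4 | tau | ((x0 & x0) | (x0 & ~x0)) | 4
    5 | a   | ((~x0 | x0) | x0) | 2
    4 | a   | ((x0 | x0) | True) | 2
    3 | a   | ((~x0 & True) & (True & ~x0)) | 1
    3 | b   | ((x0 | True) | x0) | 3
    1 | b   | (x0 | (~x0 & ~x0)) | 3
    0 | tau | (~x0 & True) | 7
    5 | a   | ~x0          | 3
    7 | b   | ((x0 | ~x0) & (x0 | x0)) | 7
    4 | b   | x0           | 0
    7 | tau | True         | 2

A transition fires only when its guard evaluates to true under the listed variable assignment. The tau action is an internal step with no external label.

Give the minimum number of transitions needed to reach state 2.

Answer: 2

Trace:
Breadth-first toward 2:
  depth 0: {0}
  depth 1: {7}
  depth 2: {2}
first hit 2 at d=2 via tau·tau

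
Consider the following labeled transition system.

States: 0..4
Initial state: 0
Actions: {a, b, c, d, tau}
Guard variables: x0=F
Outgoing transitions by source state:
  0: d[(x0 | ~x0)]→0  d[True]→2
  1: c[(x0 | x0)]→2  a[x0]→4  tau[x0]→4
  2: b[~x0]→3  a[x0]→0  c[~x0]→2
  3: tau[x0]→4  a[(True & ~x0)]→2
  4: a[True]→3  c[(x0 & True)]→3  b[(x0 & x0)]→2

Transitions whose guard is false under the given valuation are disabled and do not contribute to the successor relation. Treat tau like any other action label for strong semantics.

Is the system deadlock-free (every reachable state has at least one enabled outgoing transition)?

Answer: DEADLOCK-FREE

Trace:
Reachable = {0,2,3}
  0: d→0  d→2  [deg 2]
  2: b→3  c→2  [deg 2]
  3: a→2  [deg 1]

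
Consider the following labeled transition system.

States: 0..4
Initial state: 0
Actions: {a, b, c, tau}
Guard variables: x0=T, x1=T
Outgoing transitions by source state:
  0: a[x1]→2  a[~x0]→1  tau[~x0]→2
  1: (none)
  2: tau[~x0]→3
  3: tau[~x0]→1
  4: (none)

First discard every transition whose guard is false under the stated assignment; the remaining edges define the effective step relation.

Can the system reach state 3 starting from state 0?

1 transition(s) survive guard evaluation.
depth 0: {0}
depth 1: {2}  cumulative {0,2}
R = {0,2}

Answer: UNREACHABLE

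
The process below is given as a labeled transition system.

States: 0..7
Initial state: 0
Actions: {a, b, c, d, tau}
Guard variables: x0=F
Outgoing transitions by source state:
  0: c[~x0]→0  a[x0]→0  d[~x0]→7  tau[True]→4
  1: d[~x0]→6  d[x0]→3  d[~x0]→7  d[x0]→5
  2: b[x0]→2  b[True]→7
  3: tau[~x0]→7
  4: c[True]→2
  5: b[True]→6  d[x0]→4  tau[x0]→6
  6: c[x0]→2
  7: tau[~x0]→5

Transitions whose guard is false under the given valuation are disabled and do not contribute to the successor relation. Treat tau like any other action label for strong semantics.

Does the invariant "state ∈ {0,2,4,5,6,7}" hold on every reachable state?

Answer: INVARIANT HOLDS

Trace:
Inv-set: {0,2,4,5,6,7}
Reachable = {0,2,4,5,6,7}
  0: ok
  2: ok
  4: ok
  5: ok
  6: ok
  7: ok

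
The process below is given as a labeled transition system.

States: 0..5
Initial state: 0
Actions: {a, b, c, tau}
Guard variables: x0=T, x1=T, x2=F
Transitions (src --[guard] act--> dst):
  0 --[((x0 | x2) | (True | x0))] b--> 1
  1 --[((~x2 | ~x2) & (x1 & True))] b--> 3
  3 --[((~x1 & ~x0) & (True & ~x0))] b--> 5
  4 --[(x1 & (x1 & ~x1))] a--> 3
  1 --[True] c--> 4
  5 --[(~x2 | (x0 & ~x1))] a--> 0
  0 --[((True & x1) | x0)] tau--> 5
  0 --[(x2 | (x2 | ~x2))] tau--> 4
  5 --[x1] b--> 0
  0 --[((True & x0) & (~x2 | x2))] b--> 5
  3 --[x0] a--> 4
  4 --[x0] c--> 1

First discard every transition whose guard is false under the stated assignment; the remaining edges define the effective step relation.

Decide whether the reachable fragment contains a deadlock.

Reach set: {0,1,3,4,5}
  0: b→1  b→5  tau→4  tau→5  [4 out]
  1: b→3  c→4  [2 out]
  3: a→4  [1 out]
  4: c→1  [1 out]
  5: a→0  b→0  [2 out]

Answer: DEADLOCK-FREE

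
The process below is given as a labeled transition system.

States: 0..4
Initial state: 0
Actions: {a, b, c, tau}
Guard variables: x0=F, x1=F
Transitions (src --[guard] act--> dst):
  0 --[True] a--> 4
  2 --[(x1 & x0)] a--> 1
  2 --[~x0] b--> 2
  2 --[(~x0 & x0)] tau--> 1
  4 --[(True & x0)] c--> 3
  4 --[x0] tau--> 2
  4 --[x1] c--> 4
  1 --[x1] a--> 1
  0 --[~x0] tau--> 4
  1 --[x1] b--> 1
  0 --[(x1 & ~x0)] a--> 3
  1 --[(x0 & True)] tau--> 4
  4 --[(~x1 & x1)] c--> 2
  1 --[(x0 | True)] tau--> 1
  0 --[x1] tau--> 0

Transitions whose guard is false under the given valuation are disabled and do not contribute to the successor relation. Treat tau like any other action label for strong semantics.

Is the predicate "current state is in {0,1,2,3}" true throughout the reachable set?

Answer: INVARIANT VIOLATED at state 4

Trace:
Safe = {0,1,2,3}
Reachable = {0,4}
  0: safe
  4: ✗ unsafe
counterexample path to 4: a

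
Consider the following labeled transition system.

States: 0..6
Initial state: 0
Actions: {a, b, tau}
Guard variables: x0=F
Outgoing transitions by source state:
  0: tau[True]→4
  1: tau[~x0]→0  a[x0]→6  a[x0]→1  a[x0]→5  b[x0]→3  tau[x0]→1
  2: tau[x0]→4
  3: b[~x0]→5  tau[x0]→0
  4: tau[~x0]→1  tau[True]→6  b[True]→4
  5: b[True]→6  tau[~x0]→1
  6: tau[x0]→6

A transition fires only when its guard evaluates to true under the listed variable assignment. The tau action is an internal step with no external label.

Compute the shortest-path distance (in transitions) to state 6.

Answer: 2

Trace:
Layered search for 6:
  Layer 0: {0}
  Layer 1: {4}
  Layer 2: {1,6}
first hit 6 at d=2 via tau·tau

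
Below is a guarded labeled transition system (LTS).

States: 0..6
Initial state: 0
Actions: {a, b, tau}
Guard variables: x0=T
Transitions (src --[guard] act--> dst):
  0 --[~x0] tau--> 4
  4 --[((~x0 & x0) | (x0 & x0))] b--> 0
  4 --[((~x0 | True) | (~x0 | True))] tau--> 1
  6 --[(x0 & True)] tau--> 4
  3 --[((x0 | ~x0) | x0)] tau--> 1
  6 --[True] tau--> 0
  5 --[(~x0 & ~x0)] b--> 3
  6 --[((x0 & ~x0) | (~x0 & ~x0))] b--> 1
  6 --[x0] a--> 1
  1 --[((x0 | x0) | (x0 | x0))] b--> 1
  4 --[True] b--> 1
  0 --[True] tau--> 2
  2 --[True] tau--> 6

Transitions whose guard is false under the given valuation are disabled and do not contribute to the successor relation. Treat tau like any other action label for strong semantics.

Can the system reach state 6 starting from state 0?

Guard filter leaves 10 enabled edge(s).
depth 0: {0}
depth 1: {2}  cumulative {0,2}
depth 2: {6}  cumulative {0,2,6}
depth 3: {1,4}  cumulative {0,1,2,4,6}
Reach set: {0,1,2,4,6}
witness 6: tau·tau

Answer: REACHABLE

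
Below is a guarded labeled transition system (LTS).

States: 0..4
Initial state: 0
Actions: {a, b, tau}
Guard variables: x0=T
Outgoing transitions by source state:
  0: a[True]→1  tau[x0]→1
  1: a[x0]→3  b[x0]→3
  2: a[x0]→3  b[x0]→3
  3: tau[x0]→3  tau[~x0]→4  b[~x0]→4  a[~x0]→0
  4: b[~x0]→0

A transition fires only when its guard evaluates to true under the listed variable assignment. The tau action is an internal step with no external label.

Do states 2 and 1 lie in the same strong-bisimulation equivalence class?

Answer: BISIMILAR

Analysis:
Refine partition for ~:
  P[0] = {{0,1,2,3,4}}
  P[1] = {{0},{1,2},{3},{4}}
Fixed point at round 2; 4 class(es).
class of 2: {1,2}; class of 1: {1,2}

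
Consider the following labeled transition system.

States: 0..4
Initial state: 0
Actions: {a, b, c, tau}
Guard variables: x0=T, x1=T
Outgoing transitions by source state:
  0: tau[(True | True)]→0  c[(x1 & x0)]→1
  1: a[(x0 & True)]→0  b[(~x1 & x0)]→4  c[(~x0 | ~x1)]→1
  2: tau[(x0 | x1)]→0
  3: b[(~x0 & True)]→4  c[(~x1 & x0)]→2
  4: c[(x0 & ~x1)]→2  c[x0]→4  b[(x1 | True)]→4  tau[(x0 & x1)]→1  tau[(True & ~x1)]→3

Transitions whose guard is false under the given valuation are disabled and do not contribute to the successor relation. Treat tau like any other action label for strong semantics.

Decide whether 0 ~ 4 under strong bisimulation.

Refine partition for ~:
  P[0] = {{0,1,2,3,4}}
  P[1] = {{0},{1},{2},{3},{4}}
stable after 2 split(s): 5 block(s)
class of 0: {0}; class of 4: {4}

Answer: NOT BISIMILAR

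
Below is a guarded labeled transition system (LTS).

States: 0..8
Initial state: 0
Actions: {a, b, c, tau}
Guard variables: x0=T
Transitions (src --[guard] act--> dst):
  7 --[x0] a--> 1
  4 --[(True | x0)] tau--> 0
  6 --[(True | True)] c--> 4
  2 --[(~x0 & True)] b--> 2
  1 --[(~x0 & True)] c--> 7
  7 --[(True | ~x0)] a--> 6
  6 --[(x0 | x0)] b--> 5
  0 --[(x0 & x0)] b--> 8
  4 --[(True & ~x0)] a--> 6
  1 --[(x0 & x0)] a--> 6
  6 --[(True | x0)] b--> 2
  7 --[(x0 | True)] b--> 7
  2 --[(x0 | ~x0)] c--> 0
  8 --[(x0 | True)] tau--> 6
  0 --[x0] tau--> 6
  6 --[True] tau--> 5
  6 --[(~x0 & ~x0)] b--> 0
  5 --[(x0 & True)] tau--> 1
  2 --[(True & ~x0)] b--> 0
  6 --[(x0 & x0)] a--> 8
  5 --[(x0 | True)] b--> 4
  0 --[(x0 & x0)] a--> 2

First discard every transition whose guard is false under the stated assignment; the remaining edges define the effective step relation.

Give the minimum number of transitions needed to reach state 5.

Layered search for 5:
  depth 0: {0}
  depth 1: {2,6,8}
  depth 2: {4,5}
depth(5)=2, e.g. tau·b

Answer: 2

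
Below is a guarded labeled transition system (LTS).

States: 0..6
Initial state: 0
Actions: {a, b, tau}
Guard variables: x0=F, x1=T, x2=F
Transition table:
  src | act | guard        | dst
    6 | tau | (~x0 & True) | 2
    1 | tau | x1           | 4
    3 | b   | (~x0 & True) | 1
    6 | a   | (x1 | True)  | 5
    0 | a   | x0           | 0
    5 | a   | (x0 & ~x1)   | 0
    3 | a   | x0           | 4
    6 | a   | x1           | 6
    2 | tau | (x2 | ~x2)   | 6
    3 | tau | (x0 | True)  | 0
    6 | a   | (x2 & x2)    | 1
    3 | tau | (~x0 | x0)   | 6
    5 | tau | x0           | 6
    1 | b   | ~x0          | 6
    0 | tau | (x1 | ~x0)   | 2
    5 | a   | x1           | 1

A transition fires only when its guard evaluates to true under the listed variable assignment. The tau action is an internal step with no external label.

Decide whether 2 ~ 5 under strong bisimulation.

Answer: NOT BISIMILAR

Trace:
Refine partition for ~:
  round 0: {{0,1,2,3,4,5,6}}
  round 1: {{0,2},{1,3},{4},{5},{6}}
  round 2: {{0},{1},{2},{3},{4},{5},{6}}
Fixed point at round 3; 7 class(es).
[2]={2}  [5]={5}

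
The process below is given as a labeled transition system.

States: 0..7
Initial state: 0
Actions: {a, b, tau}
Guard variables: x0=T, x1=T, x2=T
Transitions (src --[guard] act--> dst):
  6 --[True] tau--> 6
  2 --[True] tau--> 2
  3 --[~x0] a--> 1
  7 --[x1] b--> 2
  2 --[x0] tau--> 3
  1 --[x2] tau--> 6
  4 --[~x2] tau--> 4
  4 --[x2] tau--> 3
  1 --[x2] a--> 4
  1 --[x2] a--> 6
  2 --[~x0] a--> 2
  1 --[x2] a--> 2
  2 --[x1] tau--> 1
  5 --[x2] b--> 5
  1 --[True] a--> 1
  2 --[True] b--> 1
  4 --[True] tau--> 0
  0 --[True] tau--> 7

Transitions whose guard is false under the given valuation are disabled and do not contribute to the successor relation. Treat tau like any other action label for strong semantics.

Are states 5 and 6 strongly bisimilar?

Compute ~ classes (split until stable):
  round 0: {{0,1,2,3,4,5,6,7}}
  round 1: {{0,4,6},{1},{2},{3},{5,7}}
  round 2: {{0},{1},{2},{3},{4},{5},{6},{7}}
stable after 3 split(s): 8 block(s)
5∈{5}, 6∈{6}

Answer: NOT BISIMILAR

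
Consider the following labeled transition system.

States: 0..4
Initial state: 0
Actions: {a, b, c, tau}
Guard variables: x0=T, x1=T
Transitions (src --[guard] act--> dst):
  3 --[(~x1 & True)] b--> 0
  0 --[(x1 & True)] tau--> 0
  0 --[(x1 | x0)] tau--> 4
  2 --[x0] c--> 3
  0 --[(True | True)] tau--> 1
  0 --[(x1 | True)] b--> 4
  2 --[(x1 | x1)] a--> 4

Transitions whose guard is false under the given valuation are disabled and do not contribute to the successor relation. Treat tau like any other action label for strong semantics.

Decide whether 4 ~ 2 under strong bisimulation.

Compute ~ classes (split until stable):
  π0 = {{0,1,2,3,4}}
  π1 = {{0},{1,3,4},{2}}
stable after 2 split(s): 3 block(s)
class of 4: {1,3,4}; class of 2: {2}

Answer: NOT BISIMILAR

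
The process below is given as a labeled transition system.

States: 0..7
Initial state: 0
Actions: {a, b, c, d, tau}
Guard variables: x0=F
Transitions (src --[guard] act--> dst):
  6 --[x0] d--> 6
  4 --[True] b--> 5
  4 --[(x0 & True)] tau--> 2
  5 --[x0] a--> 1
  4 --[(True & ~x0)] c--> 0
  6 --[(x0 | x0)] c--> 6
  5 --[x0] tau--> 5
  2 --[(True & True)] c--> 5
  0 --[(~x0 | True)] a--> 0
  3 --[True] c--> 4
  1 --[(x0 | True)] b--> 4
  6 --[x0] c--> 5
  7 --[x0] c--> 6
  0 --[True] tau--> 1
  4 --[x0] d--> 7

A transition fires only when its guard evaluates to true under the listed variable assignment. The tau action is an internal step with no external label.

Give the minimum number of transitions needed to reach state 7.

Answer: UNREACHABLE

Trace:
Breadth-first toward 7:
  L0 = {0}
  L1 = {1}
  L2 = {4}
  L3 = {5}
7 never appears.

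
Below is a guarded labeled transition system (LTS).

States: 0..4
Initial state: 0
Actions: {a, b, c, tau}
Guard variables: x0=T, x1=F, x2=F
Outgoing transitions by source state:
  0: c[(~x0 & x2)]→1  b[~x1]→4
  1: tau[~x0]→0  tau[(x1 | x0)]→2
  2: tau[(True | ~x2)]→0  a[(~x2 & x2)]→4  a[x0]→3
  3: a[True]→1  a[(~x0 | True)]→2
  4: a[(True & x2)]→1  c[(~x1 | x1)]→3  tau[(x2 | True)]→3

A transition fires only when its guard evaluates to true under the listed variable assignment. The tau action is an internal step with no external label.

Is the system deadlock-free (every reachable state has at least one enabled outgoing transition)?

Reach set: {0,1,2,3,4}
  0: b→4  [deg 1]
  1: tau→2  [deg 1]
  2: a→3  tau→0  [deg 2]
  3: a→1  a→2  [deg 2]
  4: c→3  tau→3  [deg 2]

Answer: DEADLOCK-FREE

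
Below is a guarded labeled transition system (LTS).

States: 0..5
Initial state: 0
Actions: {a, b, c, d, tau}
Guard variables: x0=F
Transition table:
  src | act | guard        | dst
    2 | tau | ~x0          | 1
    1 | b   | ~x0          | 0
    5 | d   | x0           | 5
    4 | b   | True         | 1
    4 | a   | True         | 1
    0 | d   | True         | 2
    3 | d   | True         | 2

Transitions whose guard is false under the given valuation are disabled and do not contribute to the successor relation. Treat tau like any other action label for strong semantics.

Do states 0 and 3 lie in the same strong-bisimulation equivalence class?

Refine partition for ~:
  round 0: {{0,1,2,3,4,5}}
  round 1: {{0,3},{1},{2},{4},{5}}
5 equivalence class(es) (converged in 2)
0∈{0,3}, 3∈{0,3}

Answer: BISIMILAR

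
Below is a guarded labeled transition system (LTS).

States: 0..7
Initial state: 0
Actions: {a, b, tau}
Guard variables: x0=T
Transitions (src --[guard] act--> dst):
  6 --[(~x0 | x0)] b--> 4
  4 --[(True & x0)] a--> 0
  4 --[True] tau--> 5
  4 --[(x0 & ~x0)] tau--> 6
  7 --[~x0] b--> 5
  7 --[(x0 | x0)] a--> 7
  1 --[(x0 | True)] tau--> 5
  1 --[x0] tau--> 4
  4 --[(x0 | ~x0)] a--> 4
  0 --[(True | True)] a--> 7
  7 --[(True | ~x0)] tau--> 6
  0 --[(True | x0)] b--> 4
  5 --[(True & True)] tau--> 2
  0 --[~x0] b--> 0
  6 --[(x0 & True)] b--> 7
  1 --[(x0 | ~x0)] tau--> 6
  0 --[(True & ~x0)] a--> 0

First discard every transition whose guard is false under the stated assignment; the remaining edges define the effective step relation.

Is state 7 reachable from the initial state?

After dropping false guards: 13 live edges.
Layer 0: {0}
Layer 1: {4,7}  cumulative {0,4,7}
Layer 2: {5,6}  cumulative {0,4,5,6,7}
Layer 3: {2}  cumulative {0,2,4,5,6,7}
Reach set: {0,2,4,5,6,7}
trace reaching 7: a

Answer: REACHABLE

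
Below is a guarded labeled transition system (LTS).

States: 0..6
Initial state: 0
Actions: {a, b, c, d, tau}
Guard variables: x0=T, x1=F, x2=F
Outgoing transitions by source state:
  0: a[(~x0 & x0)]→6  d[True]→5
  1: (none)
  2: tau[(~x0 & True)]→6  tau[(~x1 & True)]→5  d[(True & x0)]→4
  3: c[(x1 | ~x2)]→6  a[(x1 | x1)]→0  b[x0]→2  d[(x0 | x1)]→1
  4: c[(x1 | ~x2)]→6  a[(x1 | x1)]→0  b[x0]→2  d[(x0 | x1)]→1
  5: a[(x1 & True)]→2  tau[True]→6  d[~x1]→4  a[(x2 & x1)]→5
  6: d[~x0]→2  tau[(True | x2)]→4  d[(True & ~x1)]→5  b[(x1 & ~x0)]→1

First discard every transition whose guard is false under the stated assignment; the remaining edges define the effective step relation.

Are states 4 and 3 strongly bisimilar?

Answer: BISIMILAR

Analysis:
Compute ~ classes (split until stable):
  P[0] = {{0,1,2,3,4,5,6}}
  P[1] = {{0},{1},{2,5,6},{3,4}}
  P[2] = {{0},{1},{2,5},{3,4},{6}}
  P[3] = {{0},{1},{2},{3,4},{5},{6}}
Fixed point at round 4; 6 class(es).
4∈{3,4}, 3∈{3,4}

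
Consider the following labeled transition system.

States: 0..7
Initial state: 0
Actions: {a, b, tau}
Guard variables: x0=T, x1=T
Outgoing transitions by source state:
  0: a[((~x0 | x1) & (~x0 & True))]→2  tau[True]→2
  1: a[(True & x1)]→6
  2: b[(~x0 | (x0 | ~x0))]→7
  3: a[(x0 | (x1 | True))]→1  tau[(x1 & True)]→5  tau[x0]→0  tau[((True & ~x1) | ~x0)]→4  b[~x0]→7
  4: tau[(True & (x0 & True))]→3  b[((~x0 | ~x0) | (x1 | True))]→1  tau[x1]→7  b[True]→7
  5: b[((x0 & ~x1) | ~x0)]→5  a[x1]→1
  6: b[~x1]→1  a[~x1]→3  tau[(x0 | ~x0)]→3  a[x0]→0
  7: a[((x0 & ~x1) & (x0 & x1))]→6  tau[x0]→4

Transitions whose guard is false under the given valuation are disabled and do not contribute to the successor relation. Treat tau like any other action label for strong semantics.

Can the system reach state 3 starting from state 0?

14 transition(s) survive guard evaluation.
L0 = {0}
L1 = {2}  total {0,2}
L2 = {7}  total {0,2,7}
L3 = {4}  total {0,2,4,7}
L4 = {1,3}  total {0,1,2,3,4,7}
L5 = {5,6}  total {0,1,2,3,4,5,6,7}
Reach set: {0,1,2,3,4,5,6,7}
trace reaching 3: tau·b·tau·tau

Answer: REACHABLE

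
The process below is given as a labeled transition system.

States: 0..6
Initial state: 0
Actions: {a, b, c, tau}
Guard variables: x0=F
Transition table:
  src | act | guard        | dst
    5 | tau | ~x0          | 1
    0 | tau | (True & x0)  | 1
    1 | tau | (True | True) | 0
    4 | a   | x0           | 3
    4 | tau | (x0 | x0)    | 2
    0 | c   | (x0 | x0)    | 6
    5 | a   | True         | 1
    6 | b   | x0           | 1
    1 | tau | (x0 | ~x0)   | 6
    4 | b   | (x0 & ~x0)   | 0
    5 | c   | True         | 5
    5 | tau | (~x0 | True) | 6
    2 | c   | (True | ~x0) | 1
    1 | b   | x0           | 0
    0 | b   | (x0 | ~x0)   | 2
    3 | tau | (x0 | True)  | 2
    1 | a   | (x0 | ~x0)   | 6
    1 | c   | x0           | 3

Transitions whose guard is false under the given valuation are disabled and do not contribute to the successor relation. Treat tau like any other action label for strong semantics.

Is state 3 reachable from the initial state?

Guard filter leaves 10 enabled edge(s).
L0 = {0}
L1 = {2}  total {0,2}
L2 = {1}  total {0,1,2}
L3 = {6}  total {0,1,2,6}
R = {0,1,2,6}

Answer: UNREACHABLE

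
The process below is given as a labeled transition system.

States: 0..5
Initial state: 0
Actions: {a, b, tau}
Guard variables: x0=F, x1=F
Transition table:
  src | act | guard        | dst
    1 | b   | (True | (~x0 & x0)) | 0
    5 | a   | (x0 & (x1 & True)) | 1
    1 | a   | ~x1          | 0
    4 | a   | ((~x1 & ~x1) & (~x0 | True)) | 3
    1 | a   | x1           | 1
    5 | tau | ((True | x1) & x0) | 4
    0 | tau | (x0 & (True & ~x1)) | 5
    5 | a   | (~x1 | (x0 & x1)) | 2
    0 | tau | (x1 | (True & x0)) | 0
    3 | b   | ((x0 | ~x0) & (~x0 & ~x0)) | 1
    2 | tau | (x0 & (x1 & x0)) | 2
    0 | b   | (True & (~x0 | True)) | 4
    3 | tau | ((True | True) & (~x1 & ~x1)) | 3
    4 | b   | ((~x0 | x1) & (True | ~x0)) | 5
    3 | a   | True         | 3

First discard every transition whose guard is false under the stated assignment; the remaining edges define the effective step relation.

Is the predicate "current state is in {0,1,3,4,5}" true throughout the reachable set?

Answer: INVARIANT VIOLATED at state 2

Analysis:
Allowed set {0,1,3,4,5}
Reach set: {0,1,2,3,4,5}
  0: safe
  1: safe
  2: VIOLATES
  3: safe
  4: safe
  5: safe
witness against invariant: b·b·a → 2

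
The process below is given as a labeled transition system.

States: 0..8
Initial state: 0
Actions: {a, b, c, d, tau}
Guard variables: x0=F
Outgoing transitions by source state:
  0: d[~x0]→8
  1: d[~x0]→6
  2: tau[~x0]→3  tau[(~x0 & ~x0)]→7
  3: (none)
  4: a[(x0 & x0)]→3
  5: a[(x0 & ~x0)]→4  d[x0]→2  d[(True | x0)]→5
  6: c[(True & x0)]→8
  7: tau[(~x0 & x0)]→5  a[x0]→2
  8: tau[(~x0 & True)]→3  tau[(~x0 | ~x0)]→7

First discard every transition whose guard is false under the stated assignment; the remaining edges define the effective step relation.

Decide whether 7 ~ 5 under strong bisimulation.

Compute ~ classes (split until stable):
  π0 = {{0,1,2,3,4,5,6,7,8}}
  π1 = {{0,1,5},{2,8},{3,4,6,7}}
  π2 = {{0},{1},{2,8},{3,4,6,7},{5}}
stable after 3 split(s): 5 block(s)
[7]={3,4,6,7}  [5]={5}

Answer: NOT BISIMILAR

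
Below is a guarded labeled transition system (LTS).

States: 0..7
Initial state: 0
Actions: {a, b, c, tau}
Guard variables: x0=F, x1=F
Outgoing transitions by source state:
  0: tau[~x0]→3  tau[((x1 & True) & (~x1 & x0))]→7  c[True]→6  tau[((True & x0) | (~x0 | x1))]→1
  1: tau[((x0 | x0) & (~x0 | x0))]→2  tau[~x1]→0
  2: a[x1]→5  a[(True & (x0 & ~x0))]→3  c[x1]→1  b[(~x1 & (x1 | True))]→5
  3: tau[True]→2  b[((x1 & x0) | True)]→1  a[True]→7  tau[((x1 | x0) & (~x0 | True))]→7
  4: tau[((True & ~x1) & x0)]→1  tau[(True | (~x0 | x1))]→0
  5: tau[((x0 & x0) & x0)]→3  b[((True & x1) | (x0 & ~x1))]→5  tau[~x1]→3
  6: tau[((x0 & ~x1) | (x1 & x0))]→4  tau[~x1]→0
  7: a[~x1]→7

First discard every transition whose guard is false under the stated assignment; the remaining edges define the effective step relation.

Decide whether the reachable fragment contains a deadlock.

R = {0,1,2,3,5,6,7}
  0: c→6  tau→1  tau→3  [deg 3]
  1: tau→0  [deg 1]
  2: b→5  [deg 1]
  3: a→7  b→1  tau→2  [deg 3]
  5: tau→3  [deg 1]
  6: tau→0  [deg 1]
  7: a→7  [deg 1]

Answer: DEADLOCK-FREE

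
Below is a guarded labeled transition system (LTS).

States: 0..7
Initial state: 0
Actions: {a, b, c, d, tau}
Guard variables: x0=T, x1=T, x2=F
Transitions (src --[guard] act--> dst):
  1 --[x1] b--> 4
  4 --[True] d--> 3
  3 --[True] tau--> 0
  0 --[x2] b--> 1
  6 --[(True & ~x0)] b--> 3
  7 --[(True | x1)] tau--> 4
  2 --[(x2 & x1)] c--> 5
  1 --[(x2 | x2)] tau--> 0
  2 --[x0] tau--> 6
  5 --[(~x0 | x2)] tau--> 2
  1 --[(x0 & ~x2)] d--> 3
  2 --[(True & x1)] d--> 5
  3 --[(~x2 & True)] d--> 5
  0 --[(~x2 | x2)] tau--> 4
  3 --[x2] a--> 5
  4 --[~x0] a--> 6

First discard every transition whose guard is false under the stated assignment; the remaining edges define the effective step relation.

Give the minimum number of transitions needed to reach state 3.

Breadth-first toward 3:
  L0 = {0}
  L1 = {4}
  L2 = {3}
3 enters at depth 2; path tau·d

Answer: 2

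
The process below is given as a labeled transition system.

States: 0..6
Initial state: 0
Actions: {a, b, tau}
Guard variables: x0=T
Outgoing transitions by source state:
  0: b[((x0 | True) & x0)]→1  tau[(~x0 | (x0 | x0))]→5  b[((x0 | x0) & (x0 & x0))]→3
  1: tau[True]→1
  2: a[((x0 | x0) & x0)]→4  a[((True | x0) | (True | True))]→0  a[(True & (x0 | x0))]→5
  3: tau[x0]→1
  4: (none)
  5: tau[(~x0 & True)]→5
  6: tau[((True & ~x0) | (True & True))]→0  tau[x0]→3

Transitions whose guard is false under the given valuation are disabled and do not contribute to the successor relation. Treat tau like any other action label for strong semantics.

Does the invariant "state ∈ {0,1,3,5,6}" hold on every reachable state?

Answer: INVARIANT HOLDS

Working:
Allowed set {0,1,3,5,6}
Reachable = {0,1,3,5}
  0: ✓
  1: ✓
  3: ✓
  5: ✓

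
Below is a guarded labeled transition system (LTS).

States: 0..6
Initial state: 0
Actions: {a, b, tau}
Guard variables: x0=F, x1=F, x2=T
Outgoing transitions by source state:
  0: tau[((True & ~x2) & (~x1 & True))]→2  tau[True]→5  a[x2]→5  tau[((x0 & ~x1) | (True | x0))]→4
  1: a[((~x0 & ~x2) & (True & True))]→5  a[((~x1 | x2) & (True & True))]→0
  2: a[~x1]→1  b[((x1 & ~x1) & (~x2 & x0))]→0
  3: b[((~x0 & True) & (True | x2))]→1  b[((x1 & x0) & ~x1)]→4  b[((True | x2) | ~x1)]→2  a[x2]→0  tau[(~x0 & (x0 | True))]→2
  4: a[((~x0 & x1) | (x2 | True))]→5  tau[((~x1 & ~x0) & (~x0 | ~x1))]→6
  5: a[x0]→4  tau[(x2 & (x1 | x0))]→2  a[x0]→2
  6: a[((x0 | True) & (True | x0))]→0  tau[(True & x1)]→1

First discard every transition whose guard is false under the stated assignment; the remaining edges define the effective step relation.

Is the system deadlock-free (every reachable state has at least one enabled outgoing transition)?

Reachable = {0,4,5,6}
  0: a→5  tau→4  tau→5  [deg 3]
  4: a→5  tau→6  [deg 2]
  5: ∅  [no exit]
  6: a→0  [deg 1]
trace reaching 5: tau

Answer: DEADLOCK at state 5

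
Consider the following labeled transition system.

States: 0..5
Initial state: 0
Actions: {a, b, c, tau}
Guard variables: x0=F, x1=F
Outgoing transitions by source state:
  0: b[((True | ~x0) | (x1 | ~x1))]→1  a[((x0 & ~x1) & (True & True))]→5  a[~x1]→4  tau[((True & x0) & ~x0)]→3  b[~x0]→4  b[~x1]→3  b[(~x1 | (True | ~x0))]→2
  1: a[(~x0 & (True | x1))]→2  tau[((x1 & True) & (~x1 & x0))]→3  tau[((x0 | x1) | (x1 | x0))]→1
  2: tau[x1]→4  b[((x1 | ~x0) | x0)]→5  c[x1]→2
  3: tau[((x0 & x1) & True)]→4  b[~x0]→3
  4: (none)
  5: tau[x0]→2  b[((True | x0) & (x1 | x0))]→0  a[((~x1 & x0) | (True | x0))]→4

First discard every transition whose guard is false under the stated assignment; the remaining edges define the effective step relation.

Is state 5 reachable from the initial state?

Answer: REACHABLE

Analysis:
9 transition(s) survive guard evaluation.
Layer 0: {0}
Layer 1: {1,2,3,4}  cumulative {0,1,2,3,4}
Layer 2: {5}  cumulative {0,1,2,3,4,5}
Reach set: {0,1,2,3,4,5}
Path to 5: b·b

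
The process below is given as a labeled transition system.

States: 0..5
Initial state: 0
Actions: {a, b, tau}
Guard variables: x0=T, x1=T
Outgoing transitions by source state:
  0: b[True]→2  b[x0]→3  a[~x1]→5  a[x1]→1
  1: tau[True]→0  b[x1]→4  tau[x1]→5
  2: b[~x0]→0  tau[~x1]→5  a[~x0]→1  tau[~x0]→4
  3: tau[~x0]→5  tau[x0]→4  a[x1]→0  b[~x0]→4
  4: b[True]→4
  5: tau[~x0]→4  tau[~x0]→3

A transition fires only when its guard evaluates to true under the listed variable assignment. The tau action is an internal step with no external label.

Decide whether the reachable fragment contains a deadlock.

Reachable = {0,1,2,3,4,5}
  0: a→1  b→2  b→3  [deg 3]
  1: b→4  tau→0  tau→5  [deg 3]
  2: ∅  [STUCK]
  3: a→0  tau→4  [deg 2]
  4: b→4  [deg 1]
  5: ∅  [STUCK]
Path to 2: b

Answer: DEADLOCK at state 2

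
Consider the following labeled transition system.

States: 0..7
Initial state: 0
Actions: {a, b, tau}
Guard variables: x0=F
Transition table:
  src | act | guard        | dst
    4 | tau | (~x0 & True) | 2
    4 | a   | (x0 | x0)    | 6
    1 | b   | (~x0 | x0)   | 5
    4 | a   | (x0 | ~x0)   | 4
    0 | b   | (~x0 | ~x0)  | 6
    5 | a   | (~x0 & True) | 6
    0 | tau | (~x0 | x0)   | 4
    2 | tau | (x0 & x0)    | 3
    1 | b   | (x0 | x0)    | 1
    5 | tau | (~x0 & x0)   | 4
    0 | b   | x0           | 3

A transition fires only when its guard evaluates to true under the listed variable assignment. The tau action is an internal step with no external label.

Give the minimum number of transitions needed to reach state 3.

Answer: UNREACHABLE

Trace:
BFS to 3:
  L0 = {0}
  L1 = {4,6}
  L2 = {2}
3 never appears.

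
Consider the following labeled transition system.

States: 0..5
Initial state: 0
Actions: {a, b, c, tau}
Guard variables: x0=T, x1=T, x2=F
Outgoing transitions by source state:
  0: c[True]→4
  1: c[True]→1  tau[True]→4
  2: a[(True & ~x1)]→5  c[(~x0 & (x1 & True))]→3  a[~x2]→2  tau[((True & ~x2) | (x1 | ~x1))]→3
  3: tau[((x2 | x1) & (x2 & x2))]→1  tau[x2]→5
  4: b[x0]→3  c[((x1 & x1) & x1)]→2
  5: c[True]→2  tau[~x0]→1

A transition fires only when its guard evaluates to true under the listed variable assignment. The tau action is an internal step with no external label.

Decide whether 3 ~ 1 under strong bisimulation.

Answer: NOT BISIMILAR

Working:
Compute ~ classes (split until stable):
  π0 = {{0,1,2,3,4,5}}
  π1 = {{0,5},{1},{2},{3},{4}}
  π2 = {{0},{1},{2},{3},{4},{5}}
stable after 3 split(s): 6 block(s)
[3]={3}  [1]={1}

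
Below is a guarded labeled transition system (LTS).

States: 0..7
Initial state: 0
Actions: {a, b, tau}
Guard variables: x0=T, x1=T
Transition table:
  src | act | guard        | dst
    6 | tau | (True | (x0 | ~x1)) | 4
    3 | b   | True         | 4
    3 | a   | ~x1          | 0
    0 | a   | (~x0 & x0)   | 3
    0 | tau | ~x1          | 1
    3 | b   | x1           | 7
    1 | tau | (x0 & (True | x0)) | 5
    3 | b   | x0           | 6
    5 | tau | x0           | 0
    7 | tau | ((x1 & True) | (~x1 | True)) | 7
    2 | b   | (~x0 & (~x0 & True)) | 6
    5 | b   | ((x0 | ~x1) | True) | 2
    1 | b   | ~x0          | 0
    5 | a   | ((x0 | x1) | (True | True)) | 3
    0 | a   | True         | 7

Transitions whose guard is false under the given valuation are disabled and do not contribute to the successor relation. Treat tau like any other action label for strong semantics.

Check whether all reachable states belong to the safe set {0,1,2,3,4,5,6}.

Answer: INVARIANT VIOLATED at state 7

Trace:
Inv-set: {0,1,2,3,4,5,6}
Reachable = {0,7}
  0: ok
  7: VIOLATES
reach 7 via a — violates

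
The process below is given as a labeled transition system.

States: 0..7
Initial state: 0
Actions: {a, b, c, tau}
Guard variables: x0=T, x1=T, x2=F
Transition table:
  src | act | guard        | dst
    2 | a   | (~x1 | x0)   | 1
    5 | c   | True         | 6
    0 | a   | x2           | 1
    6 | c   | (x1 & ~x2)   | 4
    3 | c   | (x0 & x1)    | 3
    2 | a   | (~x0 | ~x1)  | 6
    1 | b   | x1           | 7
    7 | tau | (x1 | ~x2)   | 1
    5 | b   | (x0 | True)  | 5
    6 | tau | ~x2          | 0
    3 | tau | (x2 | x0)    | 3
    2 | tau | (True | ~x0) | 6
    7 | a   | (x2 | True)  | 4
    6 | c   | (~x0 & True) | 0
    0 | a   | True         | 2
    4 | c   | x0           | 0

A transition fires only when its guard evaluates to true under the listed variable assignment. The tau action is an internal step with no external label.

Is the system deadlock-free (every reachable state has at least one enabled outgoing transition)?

Answer: DEADLOCK-FREE

Working:
Reachable = {0,1,2,4,6,7}
  0: a→2  [deg 1]
  1: b→7  [deg 1]
  2: a→1  tau→6  [deg 2]
  4: c→0  [deg 1]
  6: c→4  tau→0  [deg 2]
  7: a→4  tau→1  [deg 2]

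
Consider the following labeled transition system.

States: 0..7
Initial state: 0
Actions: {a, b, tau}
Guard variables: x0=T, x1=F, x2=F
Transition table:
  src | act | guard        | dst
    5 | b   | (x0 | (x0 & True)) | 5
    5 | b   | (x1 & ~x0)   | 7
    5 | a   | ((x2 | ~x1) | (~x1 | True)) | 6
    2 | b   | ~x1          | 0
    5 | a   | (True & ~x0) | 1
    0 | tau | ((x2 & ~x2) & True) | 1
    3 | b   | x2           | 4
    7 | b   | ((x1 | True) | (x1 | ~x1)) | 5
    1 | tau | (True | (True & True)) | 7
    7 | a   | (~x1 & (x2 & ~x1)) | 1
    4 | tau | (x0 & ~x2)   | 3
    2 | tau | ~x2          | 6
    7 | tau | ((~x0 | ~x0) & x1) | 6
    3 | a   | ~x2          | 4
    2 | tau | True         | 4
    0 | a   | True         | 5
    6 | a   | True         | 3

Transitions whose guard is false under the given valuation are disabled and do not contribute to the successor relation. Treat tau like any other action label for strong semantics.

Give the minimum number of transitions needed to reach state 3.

Layered search for 3:
  depth 0: {0}
  depth 1: {5}
  depth 2: {6}
  depth 3: {3}
first hit 3 at d=3 via a·a·a

Answer: 3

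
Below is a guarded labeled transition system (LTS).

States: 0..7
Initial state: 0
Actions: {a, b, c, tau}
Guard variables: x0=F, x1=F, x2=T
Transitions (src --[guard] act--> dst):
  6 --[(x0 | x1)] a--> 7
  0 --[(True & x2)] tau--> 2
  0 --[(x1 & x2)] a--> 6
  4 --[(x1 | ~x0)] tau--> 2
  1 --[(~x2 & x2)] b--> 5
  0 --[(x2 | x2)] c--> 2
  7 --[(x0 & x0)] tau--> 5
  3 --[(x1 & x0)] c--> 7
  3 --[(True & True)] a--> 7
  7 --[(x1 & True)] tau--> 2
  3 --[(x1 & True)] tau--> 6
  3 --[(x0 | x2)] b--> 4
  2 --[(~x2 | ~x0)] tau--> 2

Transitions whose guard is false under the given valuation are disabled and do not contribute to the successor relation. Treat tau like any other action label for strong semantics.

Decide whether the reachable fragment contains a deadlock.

Answer: DEADLOCK-FREE

Trace:
R = {0,2}
  0: c→2  tau→2  [deg 2]
  2: tau→2  [deg 1]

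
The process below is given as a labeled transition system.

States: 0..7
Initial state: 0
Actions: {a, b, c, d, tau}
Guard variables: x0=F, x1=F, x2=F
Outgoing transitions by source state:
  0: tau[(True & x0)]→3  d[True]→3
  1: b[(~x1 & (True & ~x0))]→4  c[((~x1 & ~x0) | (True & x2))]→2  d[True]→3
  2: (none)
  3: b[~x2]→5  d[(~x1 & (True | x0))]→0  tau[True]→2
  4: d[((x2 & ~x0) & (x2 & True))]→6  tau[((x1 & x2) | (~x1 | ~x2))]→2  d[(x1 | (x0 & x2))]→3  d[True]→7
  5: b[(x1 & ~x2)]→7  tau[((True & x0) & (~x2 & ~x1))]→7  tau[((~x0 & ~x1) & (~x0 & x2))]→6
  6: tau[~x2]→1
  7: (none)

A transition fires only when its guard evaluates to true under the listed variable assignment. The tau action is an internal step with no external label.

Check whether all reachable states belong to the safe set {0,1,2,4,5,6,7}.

Inv-set: {0,1,2,4,5,6,7}
Reachable = {0,2,3,5}
  0: ✓
  2: ✓
  3: VIOLATES
  5: ✓
counterexample path to 3: d

Answer: INVARIANT VIOLATED at state 3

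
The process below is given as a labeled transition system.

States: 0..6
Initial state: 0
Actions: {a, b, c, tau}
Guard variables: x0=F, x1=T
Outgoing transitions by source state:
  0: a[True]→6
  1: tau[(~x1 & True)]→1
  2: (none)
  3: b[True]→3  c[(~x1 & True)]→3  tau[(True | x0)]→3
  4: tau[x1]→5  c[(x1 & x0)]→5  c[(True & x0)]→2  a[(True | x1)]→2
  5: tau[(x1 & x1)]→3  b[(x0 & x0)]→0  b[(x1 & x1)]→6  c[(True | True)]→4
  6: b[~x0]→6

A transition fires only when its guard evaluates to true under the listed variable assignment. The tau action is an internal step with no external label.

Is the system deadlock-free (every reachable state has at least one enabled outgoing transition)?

Reachable = {0,6}
  0: a→6  [deg 1]
  6: b→6  [deg 1]

Answer: DEADLOCK-FREE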